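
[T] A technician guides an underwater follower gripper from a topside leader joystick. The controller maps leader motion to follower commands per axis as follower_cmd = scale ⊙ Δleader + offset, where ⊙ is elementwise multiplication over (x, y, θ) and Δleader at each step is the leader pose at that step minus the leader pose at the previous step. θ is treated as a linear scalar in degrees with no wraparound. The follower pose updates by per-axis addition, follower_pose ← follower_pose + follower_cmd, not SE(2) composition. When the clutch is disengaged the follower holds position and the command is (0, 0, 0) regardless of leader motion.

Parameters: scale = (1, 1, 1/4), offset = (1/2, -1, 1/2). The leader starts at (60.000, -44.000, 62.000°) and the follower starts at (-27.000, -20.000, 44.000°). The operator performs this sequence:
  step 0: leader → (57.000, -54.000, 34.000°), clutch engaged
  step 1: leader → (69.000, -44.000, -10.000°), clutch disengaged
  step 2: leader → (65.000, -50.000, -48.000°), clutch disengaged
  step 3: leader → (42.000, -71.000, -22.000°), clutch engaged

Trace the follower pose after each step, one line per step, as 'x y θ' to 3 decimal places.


-29.500 -31.000 37.500
-29.500 -31.000 37.500
-29.500 -31.000 37.500
-52.000 -53.000 44.500

step 0: Δleader=(-3.000, -10.000, -28.000°), engaged; cmd=(-2.500, -11.000, -6.500°) → follower=(-29.500, -31.000, 37.500°)
step 1: Δleader=(12.000, 10.000, -44.000°), disengaged; cmd=(0,0,0) → follower holds at (-29.500, -31.000, 37.500°)
step 2: Δleader=(-4.000, -6.000, -38.000°), disengaged; cmd=(0,0,0) → follower holds at (-29.500, -31.000, 37.500°)
step 3: Δleader=(-23.000, -21.000, 26.000°), engaged; cmd=(-22.500, -22.000, 7.000°) → follower=(-52.000, -53.000, 44.500°)


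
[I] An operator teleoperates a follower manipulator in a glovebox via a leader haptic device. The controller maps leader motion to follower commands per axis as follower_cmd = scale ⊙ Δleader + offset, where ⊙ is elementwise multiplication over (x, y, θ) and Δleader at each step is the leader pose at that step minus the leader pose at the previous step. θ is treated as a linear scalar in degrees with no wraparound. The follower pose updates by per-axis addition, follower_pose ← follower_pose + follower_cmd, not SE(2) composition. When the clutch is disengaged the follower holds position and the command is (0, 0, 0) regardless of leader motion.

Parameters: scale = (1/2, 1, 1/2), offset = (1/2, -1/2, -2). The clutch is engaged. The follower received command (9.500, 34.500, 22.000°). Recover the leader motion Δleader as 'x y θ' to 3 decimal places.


18.000 35.000 48.000

axis x: (9.500 − 1/2) / (1/2) = 18.000
axis y: (34.500 − -1/2) / (1) = 35.000
axis θ: (22.000 − -2) / (1/2) = 48.000


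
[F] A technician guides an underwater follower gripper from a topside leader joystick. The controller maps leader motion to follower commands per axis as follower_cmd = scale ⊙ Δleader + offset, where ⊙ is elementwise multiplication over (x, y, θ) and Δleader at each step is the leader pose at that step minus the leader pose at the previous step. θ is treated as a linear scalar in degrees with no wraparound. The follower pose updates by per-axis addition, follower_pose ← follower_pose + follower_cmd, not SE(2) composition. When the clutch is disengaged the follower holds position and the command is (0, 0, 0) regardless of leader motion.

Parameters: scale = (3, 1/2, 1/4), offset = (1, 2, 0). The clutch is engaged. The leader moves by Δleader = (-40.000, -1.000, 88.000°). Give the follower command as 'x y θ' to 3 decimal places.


axis x: 3·-40.000 + 1 = -119.000
axis y: 1/2·-1.000 + 2 = 1.500
axis θ: 1/4·88.000 + 0 = 22.000

-119.000 1.500 22.000


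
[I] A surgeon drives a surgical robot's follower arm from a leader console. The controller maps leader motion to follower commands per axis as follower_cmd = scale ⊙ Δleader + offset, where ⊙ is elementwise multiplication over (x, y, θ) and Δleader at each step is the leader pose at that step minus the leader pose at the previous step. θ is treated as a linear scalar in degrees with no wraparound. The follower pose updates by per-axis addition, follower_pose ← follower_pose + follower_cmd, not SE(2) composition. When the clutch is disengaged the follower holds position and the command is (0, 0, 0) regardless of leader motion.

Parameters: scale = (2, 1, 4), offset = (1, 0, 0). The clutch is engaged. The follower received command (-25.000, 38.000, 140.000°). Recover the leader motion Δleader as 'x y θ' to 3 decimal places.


axis x: (-25.000 − 1) / (2) = -13.000
axis y: (38.000 − 0) / (1) = 38.000
axis θ: (140.000 − 0) / (4) = 35.000

-13.000 38.000 35.000


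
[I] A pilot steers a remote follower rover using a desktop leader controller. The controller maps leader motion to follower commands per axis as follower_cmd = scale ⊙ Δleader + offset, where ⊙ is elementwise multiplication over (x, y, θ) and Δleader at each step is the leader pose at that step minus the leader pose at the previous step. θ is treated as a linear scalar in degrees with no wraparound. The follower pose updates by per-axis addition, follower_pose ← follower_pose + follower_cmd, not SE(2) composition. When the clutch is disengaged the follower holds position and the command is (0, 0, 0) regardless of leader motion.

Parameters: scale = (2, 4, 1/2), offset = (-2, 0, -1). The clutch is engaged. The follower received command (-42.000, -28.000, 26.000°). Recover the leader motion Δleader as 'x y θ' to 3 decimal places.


-20.000 -7.000 54.000

axis x: (-42.000 − -2) / (2) = -20.000
axis y: (-28.000 − 0) / (4) = -7.000
axis θ: (26.000 − -1) / (1/2) = 54.000


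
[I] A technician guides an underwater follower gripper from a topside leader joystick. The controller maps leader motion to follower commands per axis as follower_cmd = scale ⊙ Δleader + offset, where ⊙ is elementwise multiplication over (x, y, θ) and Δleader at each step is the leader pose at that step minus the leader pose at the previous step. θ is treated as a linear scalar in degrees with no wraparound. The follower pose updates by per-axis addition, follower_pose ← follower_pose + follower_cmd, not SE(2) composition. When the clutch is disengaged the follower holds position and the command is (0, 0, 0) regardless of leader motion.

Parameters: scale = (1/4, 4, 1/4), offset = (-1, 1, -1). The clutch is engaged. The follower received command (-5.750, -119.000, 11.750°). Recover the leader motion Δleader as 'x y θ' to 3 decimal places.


axis x: (-5.750 − -1) / (1/4) = -19.000
axis y: (-119.000 − 1) / (4) = -30.000
axis θ: (11.750 − -1) / (1/4) = 51.000

-19.000 -30.000 51.000


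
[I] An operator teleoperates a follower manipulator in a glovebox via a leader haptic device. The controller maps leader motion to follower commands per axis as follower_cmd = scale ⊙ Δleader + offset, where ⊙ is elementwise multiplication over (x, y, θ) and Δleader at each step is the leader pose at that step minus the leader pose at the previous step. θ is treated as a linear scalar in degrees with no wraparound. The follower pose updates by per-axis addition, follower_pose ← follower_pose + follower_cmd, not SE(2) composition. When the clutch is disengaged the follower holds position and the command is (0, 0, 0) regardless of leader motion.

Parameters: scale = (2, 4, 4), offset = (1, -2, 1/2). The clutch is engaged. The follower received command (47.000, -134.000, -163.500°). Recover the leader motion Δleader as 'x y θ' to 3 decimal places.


axis x: (47.000 − 1) / (2) = 23.000
axis y: (-134.000 − -2) / (4) = -33.000
axis θ: (-163.500 − 1/2) / (4) = -41.000

23.000 -33.000 -41.000


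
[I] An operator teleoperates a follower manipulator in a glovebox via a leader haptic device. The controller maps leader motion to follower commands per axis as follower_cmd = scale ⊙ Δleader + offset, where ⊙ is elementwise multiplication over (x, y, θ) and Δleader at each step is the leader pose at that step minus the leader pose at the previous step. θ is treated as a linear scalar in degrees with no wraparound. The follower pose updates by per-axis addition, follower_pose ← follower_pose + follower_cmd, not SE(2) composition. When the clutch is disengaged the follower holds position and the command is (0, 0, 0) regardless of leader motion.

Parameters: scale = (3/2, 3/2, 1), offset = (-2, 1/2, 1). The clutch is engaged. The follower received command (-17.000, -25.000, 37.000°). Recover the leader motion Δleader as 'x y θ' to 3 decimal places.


-10.000 -17.000 36.000

axis x: (-17.000 − -2) / (3/2) = -10.000
axis y: (-25.000 − 1/2) / (3/2) = -17.000
axis θ: (37.000 − 1) / (1) = 36.000


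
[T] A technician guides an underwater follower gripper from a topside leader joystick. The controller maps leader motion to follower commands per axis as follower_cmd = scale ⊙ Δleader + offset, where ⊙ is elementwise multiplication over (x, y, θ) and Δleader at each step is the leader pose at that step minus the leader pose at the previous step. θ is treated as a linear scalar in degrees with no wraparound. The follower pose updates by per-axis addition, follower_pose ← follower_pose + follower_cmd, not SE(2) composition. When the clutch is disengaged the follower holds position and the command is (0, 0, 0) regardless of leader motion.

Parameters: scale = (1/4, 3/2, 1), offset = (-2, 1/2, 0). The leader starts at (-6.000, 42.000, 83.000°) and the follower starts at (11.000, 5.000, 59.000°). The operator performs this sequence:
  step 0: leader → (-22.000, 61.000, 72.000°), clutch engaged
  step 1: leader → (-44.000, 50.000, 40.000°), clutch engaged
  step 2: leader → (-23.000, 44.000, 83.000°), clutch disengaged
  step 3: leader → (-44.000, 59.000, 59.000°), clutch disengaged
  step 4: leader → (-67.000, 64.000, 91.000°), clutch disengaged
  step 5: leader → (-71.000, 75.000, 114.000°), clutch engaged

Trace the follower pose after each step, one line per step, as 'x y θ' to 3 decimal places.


step 0: Δleader=(-16.000, 19.000, -11.000°), engaged; cmd=(-6.000, 29.000, -11.000°) → follower=(5.000, 34.000, 48.000°)
step 1: Δleader=(-22.000, -11.000, -32.000°), engaged; cmd=(-7.500, -16.000, -32.000°) → follower=(-2.500, 18.000, 16.000°)
step 2: Δleader=(21.000, -6.000, 43.000°), disengaged; cmd=(0,0,0) → follower holds at (-2.500, 18.000, 16.000°)
step 3: Δleader=(-21.000, 15.000, -24.000°), disengaged; cmd=(0,0,0) → follower holds at (-2.500, 18.000, 16.000°)
step 4: Δleader=(-23.000, 5.000, 32.000°), disengaged; cmd=(0,0,0) → follower holds at (-2.500, 18.000, 16.000°)
step 5: Δleader=(-4.000, 11.000, 23.000°), engaged; cmd=(-3.000, 17.000, 23.000°) → follower=(-5.500, 35.000, 39.000°)

5.000 34.000 48.000
-2.500 18.000 16.000
-2.500 18.000 16.000
-2.500 18.000 16.000
-2.500 18.000 16.000
-5.500 35.000 39.000


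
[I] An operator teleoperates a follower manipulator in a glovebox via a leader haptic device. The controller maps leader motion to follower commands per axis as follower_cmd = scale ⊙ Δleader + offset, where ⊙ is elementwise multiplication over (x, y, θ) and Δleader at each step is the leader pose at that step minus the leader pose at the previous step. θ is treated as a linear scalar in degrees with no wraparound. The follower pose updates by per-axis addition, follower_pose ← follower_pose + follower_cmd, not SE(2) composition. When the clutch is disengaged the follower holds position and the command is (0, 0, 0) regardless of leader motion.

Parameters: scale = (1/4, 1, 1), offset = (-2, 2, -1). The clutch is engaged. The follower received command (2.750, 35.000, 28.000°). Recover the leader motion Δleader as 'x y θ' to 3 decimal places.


19.000 33.000 29.000

axis x: (2.750 − -2) / (1/4) = 19.000
axis y: (35.000 − 2) / (1) = 33.000
axis θ: (28.000 − -1) / (1) = 29.000


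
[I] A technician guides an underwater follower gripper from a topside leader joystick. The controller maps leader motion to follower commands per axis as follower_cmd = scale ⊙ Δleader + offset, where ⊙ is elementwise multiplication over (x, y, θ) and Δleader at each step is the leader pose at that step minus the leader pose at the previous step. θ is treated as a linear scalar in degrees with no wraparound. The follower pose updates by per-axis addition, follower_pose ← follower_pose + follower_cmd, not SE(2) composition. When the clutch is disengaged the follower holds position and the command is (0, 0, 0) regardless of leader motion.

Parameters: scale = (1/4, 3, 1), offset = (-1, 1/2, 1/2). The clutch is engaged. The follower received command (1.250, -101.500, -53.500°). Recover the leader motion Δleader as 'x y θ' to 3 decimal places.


9.000 -34.000 -54.000

axis x: (1.250 − -1) / (1/4) = 9.000
axis y: (-101.500 − 1/2) / (3) = -34.000
axis θ: (-53.500 − 1/2) / (1) = -54.000


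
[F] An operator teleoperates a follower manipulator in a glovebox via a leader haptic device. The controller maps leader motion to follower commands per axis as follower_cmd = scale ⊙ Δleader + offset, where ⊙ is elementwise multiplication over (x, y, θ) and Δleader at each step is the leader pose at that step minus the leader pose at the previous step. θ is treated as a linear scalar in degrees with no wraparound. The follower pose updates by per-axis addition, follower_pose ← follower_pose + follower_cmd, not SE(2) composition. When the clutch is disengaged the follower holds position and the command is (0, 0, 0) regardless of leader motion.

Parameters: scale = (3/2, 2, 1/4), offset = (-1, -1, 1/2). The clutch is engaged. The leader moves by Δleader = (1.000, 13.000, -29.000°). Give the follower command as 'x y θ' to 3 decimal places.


0.500 25.000 -6.750

axis x: 3/2·1.000 + -1 = 0.500
axis y: 2·13.000 + -1 = 25.000
axis θ: 1/4·-29.000 + 1/2 = -6.750


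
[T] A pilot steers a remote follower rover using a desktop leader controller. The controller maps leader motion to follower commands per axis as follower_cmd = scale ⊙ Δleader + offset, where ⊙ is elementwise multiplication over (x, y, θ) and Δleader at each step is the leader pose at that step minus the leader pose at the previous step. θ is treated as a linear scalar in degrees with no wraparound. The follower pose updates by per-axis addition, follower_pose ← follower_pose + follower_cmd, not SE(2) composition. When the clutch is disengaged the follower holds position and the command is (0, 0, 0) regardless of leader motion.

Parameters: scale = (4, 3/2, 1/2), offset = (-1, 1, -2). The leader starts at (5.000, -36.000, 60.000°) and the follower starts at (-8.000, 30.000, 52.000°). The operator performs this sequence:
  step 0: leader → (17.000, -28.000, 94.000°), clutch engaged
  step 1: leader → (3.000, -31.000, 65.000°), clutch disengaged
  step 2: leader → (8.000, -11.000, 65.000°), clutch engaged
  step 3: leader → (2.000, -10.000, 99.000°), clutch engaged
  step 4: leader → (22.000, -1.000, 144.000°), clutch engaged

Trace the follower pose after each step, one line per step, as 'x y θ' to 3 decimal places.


39.000 43.000 67.000
39.000 43.000 67.000
58.000 74.000 65.000
33.000 76.500 80.000
112.000 91.000 100.500

step 0: Δleader=(12.000, 8.000, 34.000°), engaged; cmd=(47.000, 13.000, 15.000°) → follower=(39.000, 43.000, 67.000°)
step 1: Δleader=(-14.000, -3.000, -29.000°), disengaged; cmd=(0,0,0) → follower holds at (39.000, 43.000, 67.000°)
step 2: Δleader=(5.000, 20.000, 0.000°), engaged; cmd=(19.000, 31.000, -2.000°) → follower=(58.000, 74.000, 65.000°)
step 3: Δleader=(-6.000, 1.000, 34.000°), engaged; cmd=(-25.000, 2.500, 15.000°) → follower=(33.000, 76.500, 80.000°)
step 4: Δleader=(20.000, 9.000, 45.000°), engaged; cmd=(79.000, 14.500, 20.500°) → follower=(112.000, 91.000, 100.500°)


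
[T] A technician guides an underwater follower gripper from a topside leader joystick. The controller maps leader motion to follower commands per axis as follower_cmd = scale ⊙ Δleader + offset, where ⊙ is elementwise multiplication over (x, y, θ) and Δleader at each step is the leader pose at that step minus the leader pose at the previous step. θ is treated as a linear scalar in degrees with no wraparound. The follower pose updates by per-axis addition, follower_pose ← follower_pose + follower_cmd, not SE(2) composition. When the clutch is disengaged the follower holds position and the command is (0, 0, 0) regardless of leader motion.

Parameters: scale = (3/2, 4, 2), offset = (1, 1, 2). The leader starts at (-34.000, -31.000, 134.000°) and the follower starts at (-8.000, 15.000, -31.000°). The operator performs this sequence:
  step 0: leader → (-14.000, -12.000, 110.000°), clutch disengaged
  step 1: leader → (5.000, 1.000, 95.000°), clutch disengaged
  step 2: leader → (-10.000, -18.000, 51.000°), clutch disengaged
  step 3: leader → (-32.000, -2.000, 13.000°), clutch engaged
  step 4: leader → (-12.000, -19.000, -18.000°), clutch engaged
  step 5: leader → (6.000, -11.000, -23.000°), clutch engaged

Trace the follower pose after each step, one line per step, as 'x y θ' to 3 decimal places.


-8.000 15.000 -31.000
-8.000 15.000 -31.000
-8.000 15.000 -31.000
-40.000 80.000 -105.000
-9.000 13.000 -165.000
19.000 46.000 -173.000

step 0: Δleader=(20.000, 19.000, -24.000°), disengaged; cmd=(0,0,0) → follower holds at (-8.000, 15.000, -31.000°)
step 1: Δleader=(19.000, 13.000, -15.000°), disengaged; cmd=(0,0,0) → follower holds at (-8.000, 15.000, -31.000°)
step 2: Δleader=(-15.000, -19.000, -44.000°), disengaged; cmd=(0,0,0) → follower holds at (-8.000, 15.000, -31.000°)
step 3: Δleader=(-22.000, 16.000, -38.000°), engaged; cmd=(-32.000, 65.000, -74.000°) → follower=(-40.000, 80.000, -105.000°)
step 4: Δleader=(20.000, -17.000, -31.000°), engaged; cmd=(31.000, -67.000, -60.000°) → follower=(-9.000, 13.000, -165.000°)
step 5: Δleader=(18.000, 8.000, -5.000°), engaged; cmd=(28.000, 33.000, -8.000°) → follower=(19.000, 46.000, -173.000°)


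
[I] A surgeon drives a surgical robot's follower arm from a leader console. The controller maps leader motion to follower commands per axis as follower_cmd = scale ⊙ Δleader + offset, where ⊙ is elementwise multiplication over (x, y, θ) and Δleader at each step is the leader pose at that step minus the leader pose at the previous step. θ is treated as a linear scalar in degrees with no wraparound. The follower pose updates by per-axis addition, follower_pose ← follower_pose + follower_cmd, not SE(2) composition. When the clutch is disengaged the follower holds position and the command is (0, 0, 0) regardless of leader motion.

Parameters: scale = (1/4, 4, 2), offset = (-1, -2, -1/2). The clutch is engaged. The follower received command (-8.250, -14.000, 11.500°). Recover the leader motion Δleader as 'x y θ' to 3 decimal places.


axis x: (-8.250 − -1) / (1/4) = -29.000
axis y: (-14.000 − -2) / (4) = -3.000
axis θ: (11.500 − -1/2) / (2) = 6.000

-29.000 -3.000 6.000


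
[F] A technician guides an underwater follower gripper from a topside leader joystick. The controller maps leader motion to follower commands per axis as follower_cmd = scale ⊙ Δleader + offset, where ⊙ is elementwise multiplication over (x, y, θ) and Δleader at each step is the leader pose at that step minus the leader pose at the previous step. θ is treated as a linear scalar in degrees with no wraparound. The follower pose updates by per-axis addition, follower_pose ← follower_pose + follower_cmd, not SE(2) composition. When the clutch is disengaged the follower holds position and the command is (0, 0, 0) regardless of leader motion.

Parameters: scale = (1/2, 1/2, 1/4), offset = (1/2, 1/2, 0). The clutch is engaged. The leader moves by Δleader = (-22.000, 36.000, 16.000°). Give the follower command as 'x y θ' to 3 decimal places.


axis x: 1/2·-22.000 + 1/2 = -10.500
axis y: 1/2·36.000 + 1/2 = 18.500
axis θ: 1/4·16.000 + 0 = 4.000

-10.500 18.500 4.000


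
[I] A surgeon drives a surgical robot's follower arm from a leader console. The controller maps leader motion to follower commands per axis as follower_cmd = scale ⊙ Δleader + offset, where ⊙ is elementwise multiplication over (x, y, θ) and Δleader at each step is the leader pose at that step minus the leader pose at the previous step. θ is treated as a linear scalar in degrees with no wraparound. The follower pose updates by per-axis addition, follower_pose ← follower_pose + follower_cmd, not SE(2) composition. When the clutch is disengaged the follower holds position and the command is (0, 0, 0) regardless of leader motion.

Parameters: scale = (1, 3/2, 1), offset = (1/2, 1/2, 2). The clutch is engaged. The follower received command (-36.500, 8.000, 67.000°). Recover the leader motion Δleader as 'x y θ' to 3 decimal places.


-37.000 5.000 65.000

axis x: (-36.500 − 1/2) / (1) = -37.000
axis y: (8.000 − 1/2) / (3/2) = 5.000
axis θ: (67.000 − 2) / (1) = 65.000


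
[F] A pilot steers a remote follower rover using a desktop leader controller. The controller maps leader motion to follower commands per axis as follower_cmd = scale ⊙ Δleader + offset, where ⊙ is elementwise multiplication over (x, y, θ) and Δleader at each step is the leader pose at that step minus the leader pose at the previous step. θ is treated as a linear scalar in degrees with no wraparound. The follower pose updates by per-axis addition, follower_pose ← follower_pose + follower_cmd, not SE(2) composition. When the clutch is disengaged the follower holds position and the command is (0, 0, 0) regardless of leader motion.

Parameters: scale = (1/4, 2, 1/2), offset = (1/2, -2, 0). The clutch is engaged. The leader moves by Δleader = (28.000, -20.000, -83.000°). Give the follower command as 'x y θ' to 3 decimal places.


axis x: 1/4·28.000 + 1/2 = 7.500
axis y: 2·-20.000 + -2 = -42.000
axis θ: 1/2·-83.000 + 0 = -41.500

7.500 -42.000 -41.500


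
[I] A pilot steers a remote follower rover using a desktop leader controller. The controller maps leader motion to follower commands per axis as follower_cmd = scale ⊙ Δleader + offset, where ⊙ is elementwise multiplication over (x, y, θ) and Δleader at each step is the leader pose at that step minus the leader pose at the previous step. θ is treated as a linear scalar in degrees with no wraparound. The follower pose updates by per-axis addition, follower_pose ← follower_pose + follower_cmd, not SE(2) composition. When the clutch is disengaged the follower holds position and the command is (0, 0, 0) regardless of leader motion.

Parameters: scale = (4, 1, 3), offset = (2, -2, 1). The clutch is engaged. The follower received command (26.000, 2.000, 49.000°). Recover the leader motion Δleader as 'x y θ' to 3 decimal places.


6.000 4.000 16.000

axis x: (26.000 − 2) / (4) = 6.000
axis y: (2.000 − -2) / (1) = 4.000
axis θ: (49.000 − 1) / (3) = 16.000


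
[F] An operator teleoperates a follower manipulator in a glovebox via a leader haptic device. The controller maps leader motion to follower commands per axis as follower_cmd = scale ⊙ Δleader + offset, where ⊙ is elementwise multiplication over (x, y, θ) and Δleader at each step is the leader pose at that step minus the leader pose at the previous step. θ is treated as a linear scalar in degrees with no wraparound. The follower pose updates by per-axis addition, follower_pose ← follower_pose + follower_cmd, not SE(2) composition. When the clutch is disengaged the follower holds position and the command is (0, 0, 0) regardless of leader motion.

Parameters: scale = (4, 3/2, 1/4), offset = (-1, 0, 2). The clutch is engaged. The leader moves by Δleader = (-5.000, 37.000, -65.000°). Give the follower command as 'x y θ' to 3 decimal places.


axis x: 4·-5.000 + -1 = -21.000
axis y: 3/2·37.000 + 0 = 55.500
axis θ: 1/4·-65.000 + 2 = -14.250

-21.000 55.500 -14.250


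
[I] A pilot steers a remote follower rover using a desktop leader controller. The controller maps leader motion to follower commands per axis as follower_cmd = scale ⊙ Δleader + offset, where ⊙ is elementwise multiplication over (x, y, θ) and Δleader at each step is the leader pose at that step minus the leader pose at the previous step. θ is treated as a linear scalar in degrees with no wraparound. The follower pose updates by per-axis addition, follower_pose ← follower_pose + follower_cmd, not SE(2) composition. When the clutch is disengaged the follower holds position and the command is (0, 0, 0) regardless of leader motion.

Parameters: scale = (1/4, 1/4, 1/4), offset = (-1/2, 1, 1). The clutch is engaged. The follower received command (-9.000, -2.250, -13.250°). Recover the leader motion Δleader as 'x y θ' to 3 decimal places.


-34.000 -13.000 -57.000

axis x: (-9.000 − -1/2) / (1/4) = -34.000
axis y: (-2.250 − 1) / (1/4) = -13.000
axis θ: (-13.250 − 1) / (1/4) = -57.000


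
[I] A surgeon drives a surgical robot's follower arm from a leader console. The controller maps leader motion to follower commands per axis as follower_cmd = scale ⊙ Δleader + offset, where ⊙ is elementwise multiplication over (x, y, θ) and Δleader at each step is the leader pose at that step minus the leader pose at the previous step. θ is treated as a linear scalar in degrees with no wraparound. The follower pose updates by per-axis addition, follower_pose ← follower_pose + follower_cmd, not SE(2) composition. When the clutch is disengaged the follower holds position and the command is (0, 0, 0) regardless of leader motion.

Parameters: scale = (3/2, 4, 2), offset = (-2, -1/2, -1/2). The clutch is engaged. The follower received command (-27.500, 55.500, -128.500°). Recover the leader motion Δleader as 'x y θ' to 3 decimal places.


axis x: (-27.500 − -2) / (3/2) = -17.000
axis y: (55.500 − -1/2) / (4) = 14.000
axis θ: (-128.500 − -1/2) / (2) = -64.000

-17.000 14.000 -64.000


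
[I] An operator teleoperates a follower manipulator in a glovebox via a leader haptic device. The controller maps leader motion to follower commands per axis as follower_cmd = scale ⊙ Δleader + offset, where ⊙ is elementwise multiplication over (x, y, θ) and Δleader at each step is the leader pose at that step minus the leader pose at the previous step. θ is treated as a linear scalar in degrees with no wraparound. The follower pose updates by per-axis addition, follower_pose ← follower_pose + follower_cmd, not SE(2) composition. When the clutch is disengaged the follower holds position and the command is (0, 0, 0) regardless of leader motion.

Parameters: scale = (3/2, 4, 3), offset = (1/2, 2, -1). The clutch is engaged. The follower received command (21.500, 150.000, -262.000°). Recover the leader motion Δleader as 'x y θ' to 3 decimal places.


axis x: (21.500 − 1/2) / (3/2) = 14.000
axis y: (150.000 − 2) / (4) = 37.000
axis θ: (-262.000 − -1) / (3) = -87.000

14.000 37.000 -87.000


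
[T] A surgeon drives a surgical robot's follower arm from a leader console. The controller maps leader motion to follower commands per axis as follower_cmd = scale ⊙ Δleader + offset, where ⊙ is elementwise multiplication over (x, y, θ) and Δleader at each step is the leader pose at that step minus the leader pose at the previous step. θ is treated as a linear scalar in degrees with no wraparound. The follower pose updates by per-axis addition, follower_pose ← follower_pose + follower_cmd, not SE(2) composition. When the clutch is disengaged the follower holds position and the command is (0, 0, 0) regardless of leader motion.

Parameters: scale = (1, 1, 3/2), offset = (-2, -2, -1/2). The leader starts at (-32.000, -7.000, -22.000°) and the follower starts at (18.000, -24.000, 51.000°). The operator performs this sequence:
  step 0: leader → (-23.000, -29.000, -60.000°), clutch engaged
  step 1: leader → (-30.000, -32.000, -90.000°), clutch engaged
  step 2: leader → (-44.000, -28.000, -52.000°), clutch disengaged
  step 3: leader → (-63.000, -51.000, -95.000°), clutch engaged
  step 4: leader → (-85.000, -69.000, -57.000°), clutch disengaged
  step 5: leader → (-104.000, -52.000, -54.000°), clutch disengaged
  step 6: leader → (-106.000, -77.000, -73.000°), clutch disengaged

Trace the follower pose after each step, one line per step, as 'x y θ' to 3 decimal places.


25.000 -48.000 -6.500
16.000 -53.000 -52.000
16.000 -53.000 -52.000
-5.000 -78.000 -117.000
-5.000 -78.000 -117.000
-5.000 -78.000 -117.000
-5.000 -78.000 -117.000

step 0: Δleader=(9.000, -22.000, -38.000°), engaged; cmd=(7.000, -24.000, -57.500°) → follower=(25.000, -48.000, -6.500°)
step 1: Δleader=(-7.000, -3.000, -30.000°), engaged; cmd=(-9.000, -5.000, -45.500°) → follower=(16.000, -53.000, -52.000°)
step 2: Δleader=(-14.000, 4.000, 38.000°), disengaged; cmd=(0,0,0) → follower holds at (16.000, -53.000, -52.000°)
step 3: Δleader=(-19.000, -23.000, -43.000°), engaged; cmd=(-21.000, -25.000, -65.000°) → follower=(-5.000, -78.000, -117.000°)
step 4: Δleader=(-22.000, -18.000, 38.000°), disengaged; cmd=(0,0,0) → follower holds at (-5.000, -78.000, -117.000°)
step 5: Δleader=(-19.000, 17.000, 3.000°), disengaged; cmd=(0,0,0) → follower holds at (-5.000, -78.000, -117.000°)
step 6: Δleader=(-2.000, -25.000, -19.000°), disengaged; cmd=(0,0,0) → follower holds at (-5.000, -78.000, -117.000°)


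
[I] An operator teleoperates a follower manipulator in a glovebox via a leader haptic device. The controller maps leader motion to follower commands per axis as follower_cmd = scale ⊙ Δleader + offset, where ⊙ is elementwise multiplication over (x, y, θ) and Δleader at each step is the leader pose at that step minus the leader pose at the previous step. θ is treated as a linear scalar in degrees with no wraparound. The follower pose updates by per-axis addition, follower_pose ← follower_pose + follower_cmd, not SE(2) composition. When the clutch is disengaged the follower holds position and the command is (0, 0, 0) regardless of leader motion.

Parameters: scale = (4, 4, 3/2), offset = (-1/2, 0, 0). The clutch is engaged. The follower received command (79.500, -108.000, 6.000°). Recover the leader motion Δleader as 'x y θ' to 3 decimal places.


axis x: (79.500 − -1/2) / (4) = 20.000
axis y: (-108.000 − 0) / (4) = -27.000
axis θ: (6.000 − 0) / (3/2) = 4.000

20.000 -27.000 4.000


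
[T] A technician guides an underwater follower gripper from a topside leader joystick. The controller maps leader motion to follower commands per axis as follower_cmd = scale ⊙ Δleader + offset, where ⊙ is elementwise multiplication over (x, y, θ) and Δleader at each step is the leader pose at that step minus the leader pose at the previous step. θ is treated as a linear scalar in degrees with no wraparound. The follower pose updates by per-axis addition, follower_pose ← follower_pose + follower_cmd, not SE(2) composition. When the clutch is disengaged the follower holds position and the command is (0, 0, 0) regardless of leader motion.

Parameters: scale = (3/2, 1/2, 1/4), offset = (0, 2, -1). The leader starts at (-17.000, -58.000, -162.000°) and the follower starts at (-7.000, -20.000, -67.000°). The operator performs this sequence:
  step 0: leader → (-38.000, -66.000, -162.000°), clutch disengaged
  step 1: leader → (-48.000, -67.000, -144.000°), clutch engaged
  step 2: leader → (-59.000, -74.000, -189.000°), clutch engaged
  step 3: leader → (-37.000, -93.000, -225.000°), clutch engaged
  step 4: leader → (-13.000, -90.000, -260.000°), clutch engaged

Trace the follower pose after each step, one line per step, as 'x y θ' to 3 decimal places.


step 0: Δleader=(-21.000, -8.000, 0.000°), disengaged; cmd=(0,0,0) → follower holds at (-7.000, -20.000, -67.000°)
step 1: Δleader=(-10.000, -1.000, 18.000°), engaged; cmd=(-15.000, 1.500, 3.500°) → follower=(-22.000, -18.500, -63.500°)
step 2: Δleader=(-11.000, -7.000, -45.000°), engaged; cmd=(-16.500, -1.500, -12.250°) → follower=(-38.500, -20.000, -75.750°)
step 3: Δleader=(22.000, -19.000, -36.000°), engaged; cmd=(33.000, -7.500, -10.000°) → follower=(-5.500, -27.500, -85.750°)
step 4: Δleader=(24.000, 3.000, -35.000°), engaged; cmd=(36.000, 3.500, -9.750°) → follower=(30.500, -24.000, -95.500°)

-7.000 -20.000 -67.000
-22.000 -18.500 -63.500
-38.500 -20.000 -75.750
-5.500 -27.500 -85.750
30.500 -24.000 -95.500


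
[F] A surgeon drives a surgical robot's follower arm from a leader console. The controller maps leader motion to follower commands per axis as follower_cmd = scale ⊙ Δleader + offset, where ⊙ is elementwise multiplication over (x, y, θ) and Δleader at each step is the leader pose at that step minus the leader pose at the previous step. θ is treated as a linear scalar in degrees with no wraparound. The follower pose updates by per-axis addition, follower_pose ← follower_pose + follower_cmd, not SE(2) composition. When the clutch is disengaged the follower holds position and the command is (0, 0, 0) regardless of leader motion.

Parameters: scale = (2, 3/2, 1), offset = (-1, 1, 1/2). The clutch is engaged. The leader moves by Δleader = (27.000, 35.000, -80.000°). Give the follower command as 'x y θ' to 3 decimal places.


axis x: 2·27.000 + -1 = 53.000
axis y: 3/2·35.000 + 1 = 53.500
axis θ: 1·-80.000 + 1/2 = -79.500

53.000 53.500 -79.500


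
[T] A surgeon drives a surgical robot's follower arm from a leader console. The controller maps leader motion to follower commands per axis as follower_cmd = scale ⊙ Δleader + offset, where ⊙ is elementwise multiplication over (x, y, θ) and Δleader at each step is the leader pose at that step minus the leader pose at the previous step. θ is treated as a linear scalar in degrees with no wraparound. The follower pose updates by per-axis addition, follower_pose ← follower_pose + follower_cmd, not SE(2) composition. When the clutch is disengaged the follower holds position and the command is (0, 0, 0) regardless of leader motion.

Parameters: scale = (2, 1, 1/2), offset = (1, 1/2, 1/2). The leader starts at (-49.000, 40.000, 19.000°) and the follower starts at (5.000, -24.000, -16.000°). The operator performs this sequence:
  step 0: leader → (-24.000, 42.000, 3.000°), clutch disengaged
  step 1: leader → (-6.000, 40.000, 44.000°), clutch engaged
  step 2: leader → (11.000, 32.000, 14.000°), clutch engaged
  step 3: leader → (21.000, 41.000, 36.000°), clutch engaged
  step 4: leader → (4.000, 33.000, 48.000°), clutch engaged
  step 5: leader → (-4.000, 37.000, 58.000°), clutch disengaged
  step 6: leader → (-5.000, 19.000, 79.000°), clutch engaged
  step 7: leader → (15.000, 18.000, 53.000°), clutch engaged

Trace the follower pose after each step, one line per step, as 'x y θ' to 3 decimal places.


5.000 -24.000 -16.000
42.000 -25.500 5.000
77.000 -33.000 -9.500
98.000 -23.500 2.000
65.000 -31.000 8.500
65.000 -31.000 8.500
64.000 -48.500 19.500
105.000 -49.000 7.000

step 0: Δleader=(25.000, 2.000, -16.000°), disengaged; cmd=(0,0,0) → follower holds at (5.000, -24.000, -16.000°)
step 1: Δleader=(18.000, -2.000, 41.000°), engaged; cmd=(37.000, -1.500, 21.000°) → follower=(42.000, -25.500, 5.000°)
step 2: Δleader=(17.000, -8.000, -30.000°), engaged; cmd=(35.000, -7.500, -14.500°) → follower=(77.000, -33.000, -9.500°)
step 3: Δleader=(10.000, 9.000, 22.000°), engaged; cmd=(21.000, 9.500, 11.500°) → follower=(98.000, -23.500, 2.000°)
step 4: Δleader=(-17.000, -8.000, 12.000°), engaged; cmd=(-33.000, -7.500, 6.500°) → follower=(65.000, -31.000, 8.500°)
step 5: Δleader=(-8.000, 4.000, 10.000°), disengaged; cmd=(0,0,0) → follower holds at (65.000, -31.000, 8.500°)
step 6: Δleader=(-1.000, -18.000, 21.000°), engaged; cmd=(-1.000, -17.500, 11.000°) → follower=(64.000, -48.500, 19.500°)
step 7: Δleader=(20.000, -1.000, -26.000°), engaged; cmd=(41.000, -0.500, -12.500°) → follower=(105.000, -49.000, 7.000°)


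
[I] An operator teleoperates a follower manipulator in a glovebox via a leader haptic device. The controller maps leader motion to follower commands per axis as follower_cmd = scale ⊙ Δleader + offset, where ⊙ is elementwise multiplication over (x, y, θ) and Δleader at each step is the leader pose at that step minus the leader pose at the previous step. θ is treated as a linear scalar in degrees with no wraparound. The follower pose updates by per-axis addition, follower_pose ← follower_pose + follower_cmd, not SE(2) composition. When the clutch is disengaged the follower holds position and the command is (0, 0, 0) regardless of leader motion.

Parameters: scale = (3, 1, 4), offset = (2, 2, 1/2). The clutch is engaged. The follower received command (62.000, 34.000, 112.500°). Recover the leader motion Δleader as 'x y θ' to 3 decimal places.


20.000 32.000 28.000

axis x: (62.000 − 2) / (3) = 20.000
axis y: (34.000 − 2) / (1) = 32.000
axis θ: (112.500 − 1/2) / (4) = 28.000


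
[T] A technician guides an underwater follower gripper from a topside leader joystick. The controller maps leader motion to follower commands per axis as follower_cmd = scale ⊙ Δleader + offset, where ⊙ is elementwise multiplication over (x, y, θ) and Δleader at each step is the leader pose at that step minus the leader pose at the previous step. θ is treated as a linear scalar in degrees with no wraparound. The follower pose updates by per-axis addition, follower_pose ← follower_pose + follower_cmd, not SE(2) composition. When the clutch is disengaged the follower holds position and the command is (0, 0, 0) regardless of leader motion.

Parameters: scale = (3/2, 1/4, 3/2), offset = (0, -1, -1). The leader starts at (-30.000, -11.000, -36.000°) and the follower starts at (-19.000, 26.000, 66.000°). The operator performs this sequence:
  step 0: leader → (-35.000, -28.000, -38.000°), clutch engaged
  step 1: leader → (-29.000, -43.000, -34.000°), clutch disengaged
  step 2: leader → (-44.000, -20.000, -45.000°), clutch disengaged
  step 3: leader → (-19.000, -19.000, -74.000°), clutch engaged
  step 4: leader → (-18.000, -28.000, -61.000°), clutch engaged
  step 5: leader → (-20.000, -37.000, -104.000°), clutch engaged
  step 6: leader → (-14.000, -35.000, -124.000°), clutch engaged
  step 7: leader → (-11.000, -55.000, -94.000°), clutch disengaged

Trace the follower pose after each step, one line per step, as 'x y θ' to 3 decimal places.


step 0: Δleader=(-5.000, -17.000, -2.000°), engaged; cmd=(-7.500, -5.250, -4.000°) → follower=(-26.500, 20.750, 62.000°)
step 1: Δleader=(6.000, -15.000, 4.000°), disengaged; cmd=(0,0,0) → follower holds at (-26.500, 20.750, 62.000°)
step 2: Δleader=(-15.000, 23.000, -11.000°), disengaged; cmd=(0,0,0) → follower holds at (-26.500, 20.750, 62.000°)
step 3: Δleader=(25.000, 1.000, -29.000°), engaged; cmd=(37.500, -0.750, -44.500°) → follower=(11.000, 20.000, 17.500°)
step 4: Δleader=(1.000, -9.000, 13.000°), engaged; cmd=(1.500, -3.250, 18.500°) → follower=(12.500, 16.750, 36.000°)
step 5: Δleader=(-2.000, -9.000, -43.000°), engaged; cmd=(-3.000, -3.250, -65.500°) → follower=(9.500, 13.500, -29.500°)
step 6: Δleader=(6.000, 2.000, -20.000°), engaged; cmd=(9.000, -0.500, -31.000°) → follower=(18.500, 13.000, -60.500°)
step 7: Δleader=(3.000, -20.000, 30.000°), disengaged; cmd=(0,0,0) → follower holds at (18.500, 13.000, -60.500°)

-26.500 20.750 62.000
-26.500 20.750 62.000
-26.500 20.750 62.000
11.000 20.000 17.500
12.500 16.750 36.000
9.500 13.500 -29.500
18.500 13.000 -60.500
18.500 13.000 -60.500


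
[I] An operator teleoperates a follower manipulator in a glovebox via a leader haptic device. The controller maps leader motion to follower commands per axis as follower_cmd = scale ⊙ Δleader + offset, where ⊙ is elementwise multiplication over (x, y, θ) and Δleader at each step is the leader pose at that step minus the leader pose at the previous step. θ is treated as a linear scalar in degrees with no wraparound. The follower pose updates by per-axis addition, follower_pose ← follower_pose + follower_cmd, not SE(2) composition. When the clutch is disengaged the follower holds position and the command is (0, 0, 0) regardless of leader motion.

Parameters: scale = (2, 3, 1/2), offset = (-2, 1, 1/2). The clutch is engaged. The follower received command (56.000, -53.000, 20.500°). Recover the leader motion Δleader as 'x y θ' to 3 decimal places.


29.000 -18.000 40.000

axis x: (56.000 − -2) / (2) = 29.000
axis y: (-53.000 − 1) / (3) = -18.000
axis θ: (20.500 − 1/2) / (1/2) = 40.000
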